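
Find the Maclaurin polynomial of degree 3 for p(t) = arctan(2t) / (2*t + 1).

16*t^3/3 - 4*t^2 + 2*t

Expand 1/(denominator) as a geometric series and multiply by the numerator's series.
[t^0] = 0;  [t^1] = 2;  [t^2] = -4;  [t^3] = 16/3.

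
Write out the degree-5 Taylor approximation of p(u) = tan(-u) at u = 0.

p(0) = 0
p′(0) = -1
p′′(0) = 0
p′′′(0) = -2
p^(4)(0) = 0
p^(5)(0) = -16

-2*u^5/15 - u^3/3 - u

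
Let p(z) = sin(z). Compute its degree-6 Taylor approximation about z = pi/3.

-sqrt(3)*(z - pi/3)^6/1440 + (z - pi/3)^5/240 + sqrt(3)*(z - pi/3)^4/48 - (z - pi/3)^3/12 - sqrt(3)*(z - pi/3)^2/4 + (z - pi/3)/2 + sqrt(3)/2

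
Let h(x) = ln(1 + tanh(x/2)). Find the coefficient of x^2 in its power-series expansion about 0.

-1/8

Compose series: expand the inner function first, then feed it into the outer expansion.
h(0) = 0
h′(0) = 1/2
h′′(0) = -1/4
So c_2 = h′′(0)/2! = -1/8.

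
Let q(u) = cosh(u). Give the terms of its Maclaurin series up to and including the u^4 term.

u^4/24 + u^2/2 + 1

q(0) = 1
q′(0) = 0
q′′(0) = 1
q′′′(0) = 0
q^(4)(0) = 1
Then c_k = q^(k)(0)/k! gives each Taylor coefficient.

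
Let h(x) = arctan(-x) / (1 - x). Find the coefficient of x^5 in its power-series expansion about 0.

-13/15

Expand 1/(denominator) as a geometric series and multiply by the numerator's series.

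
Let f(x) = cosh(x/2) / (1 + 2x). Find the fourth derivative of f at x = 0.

6337/16

Expand each factor separately, then convolve coefficients.
From the series, [x^4] f = 6337/384; multiply by 4! = 24 to get 6337/16.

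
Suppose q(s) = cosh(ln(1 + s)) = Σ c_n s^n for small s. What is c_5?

Substitute the inner expansion into the outer series and collect powers.
q(0) = 1
q′(0) = 0
q′′(0) = 1
q′′′(0) = -3
q^(4)(0) = 12
q^(5)(0) = -60
The Taylor polynomial is Σ q^(k)(0)/k! · s^k.

-1/2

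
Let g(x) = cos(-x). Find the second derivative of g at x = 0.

-1

The coefficient of x^2 in the expansion is -1/2, so g′′(0) = 2! * (-1/2) = -1.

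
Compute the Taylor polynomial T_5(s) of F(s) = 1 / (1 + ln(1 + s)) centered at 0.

Use the geometric series for the reciprocal, then substitute.
F(0) = 1
F′(0) = -1
F′′(0) = 3
F′′′(0) = -14
F^(4)(0) = 88
F^(5)(0) = -694

-347*s^5/60 + 11*s^4/3 - 7*s^3/3 + 3*s^2/2 - s + 1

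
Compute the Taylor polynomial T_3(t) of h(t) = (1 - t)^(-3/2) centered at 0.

h(0) = 1
h′(0) = 3/2
h′′(0) = 15/4
h′′′(0) = 105/8

35*t^3/16 + 15*t^2/8 + 3*t/2 + 1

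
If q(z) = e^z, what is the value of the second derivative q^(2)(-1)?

The coefficient of (z + 1)^2 in the expansion is e^(-1)/2, so q′′(-1) = 2! * (e^(-1)/2) = e^(-1).

e^(-1)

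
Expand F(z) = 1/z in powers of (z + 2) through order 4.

-(z + 2)^4/32 - (z + 2)^3/16 - (z + 2)^2/8 - (z + 2)/4 - 1/2

F(-2) = -1/2
F′(-2) = -1/4
F′′(-2) = -1/4
F′′′(-2) = -3/8
F^(4)(-2) = -3/4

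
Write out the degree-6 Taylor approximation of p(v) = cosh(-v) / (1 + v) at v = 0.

Write out both Maclaurin series and multiply, keeping only the needed powers.
[v^0] = 1;  [v^1] = -1;  [v^2] = 3/2;  [v^3] = -3/2;  [v^4] = 37/24;  [v^5] = -37/24;  [v^6] = 1111/720.

1111*v^6/720 - 37*v^5/24 + 37*v^4/24 - 3*v^3/2 + 3*v^2/2 - v + 1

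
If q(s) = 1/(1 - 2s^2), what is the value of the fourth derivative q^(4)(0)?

Compute the successive derivatives at the expansion point and divide by k!.
The coefficient of s^4 in the expansion is 4, so q^(4)(0) = 4! * (4) = 96.

96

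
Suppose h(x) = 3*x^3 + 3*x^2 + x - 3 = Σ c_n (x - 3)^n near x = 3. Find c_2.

Compute the successive derivatives at the expansion point and divide by k!.
h(3) = 108
h′(3) = 100
h′′(3) = 60
So c_2 = h′′(3)/2! = 30.

30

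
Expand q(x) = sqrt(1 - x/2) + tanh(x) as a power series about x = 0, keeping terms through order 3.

-131*x^3/384 - x^2/32 + 3*x/4 + 1

Add the two expansions coefficient-wise.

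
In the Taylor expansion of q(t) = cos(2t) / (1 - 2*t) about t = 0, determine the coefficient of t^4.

26/3

Use 1/(1 - r) = Σ r^k on the denominator, then take the Cauchy product.
q(0) = 1
q′(0) = 2
q′′(0) = 4
q′′′(0) = 24
q^(4)(0) = 208
Dividing each by k! gives the coefficients c_0, ..., c_4.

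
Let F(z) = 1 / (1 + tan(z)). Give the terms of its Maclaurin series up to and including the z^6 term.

Expand as Σ (-1)^k u^k with u equal to the inner function's series.
[z^0] = 1;  [z^1] = -1;  [z^2] = 1;  [z^3] = -4/3;  [z^4] = 5/3;  [z^5] = -32/15;  [z^6] = 122/45.

122*z^6/45 - 32*z^5/15 + 5*z^4/3 - 4*z^3/3 + z^2 - z + 1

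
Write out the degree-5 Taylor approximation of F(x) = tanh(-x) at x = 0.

Use the known series and substitute for the argument.
[x^0] = 0;  [x^1] = -1;  [x^2] = 0;  [x^3] = 1/3;  [x^4] = 0;  [x^5] = -2/15.

-2*x^5/15 + x^3/3 - x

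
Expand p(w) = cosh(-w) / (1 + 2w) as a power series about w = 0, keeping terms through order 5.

Take the Cauchy product of the two expansions.
[w^0] = 1;  [w^1] = -2;  [w^2] = 9/2;  [w^3] = -9;  [w^4] = 433/24;  [w^5] = -433/12.

-433*w^5/12 + 433*w^4/24 - 9*w^3 + 9*w^2/2 - 2*w + 1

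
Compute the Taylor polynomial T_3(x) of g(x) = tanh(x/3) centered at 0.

[x^0] = 0;  [x^1] = 1/3;  [x^2] = 0;  [x^3] = -1/81.

-x^3/81 + x/3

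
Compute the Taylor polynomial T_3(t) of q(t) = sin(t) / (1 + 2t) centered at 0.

Take the Cauchy product of the two expansions.
[t^0] = 0;  [t^1] = 1;  [t^2] = -2;  [t^3] = 23/6.

23*t^3/6 - 2*t^2 + t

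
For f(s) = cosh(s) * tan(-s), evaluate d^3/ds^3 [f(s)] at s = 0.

Expand each factor separately, then convolve coefficients.
The coefficient of s^3 in the expansion is -5/6, so f′′′(0) = 3! * (-5/6) = -5.

-5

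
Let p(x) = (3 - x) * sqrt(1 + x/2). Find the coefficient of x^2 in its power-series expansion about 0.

Distribute the polynomial across the series and collect like powers.
p(0) = 3
p′(0) = -1/4
p′′(0) = -11/16

-11/32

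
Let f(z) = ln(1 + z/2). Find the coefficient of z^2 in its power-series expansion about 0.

f(0) = 0
f′(0) = 1/2
f′′(0) = -1/4
So c_2 = f′′(0)/2! = -1/8.

-1/8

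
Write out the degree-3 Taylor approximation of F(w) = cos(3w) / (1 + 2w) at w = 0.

w^3 - w^2/2 - 2*w + 1

Multiply the two series term by term and collect like powers.
F(0) = 1
F′(0) = -2
F′′(0) = -1
F′′′(0) = 6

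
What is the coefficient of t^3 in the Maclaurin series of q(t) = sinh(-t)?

q(0) = 0
q′(0) = -1
q′′(0) = 0
q′′′(0) = -1

-1/6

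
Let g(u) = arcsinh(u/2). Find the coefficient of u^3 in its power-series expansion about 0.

Use the known series and substitute for the argument.
[u^0] = 0;  [u^1] = 1/2;  [u^2] = 0;  [u^3] = -1/48.
So c_3 = g′′′(0)/3! = -1/48.

-1/48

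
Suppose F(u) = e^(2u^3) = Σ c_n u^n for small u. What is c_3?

Use the known series and substitute for the argument.
F(0) = 1
F′(0) = 0
F′′(0) = 0
F′′′(0) = 12

2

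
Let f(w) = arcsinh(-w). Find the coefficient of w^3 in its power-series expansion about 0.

[w^0] = 0;  [w^1] = -1;  [w^2] = 0;  [w^3] = 1/6.
So c_3 = f′′′(0)/3! = 1/6.

1/6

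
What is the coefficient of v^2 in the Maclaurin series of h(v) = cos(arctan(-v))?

Plug the Maclaurin series of the inner function into that of the outer and collect terms.
h(0) = 1
h′(0) = 0
h′′(0) = -1

-1/2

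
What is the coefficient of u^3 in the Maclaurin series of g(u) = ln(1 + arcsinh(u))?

1/6

Plug the Maclaurin series of the inner function into that of the outer and collect terms.
g(0) = 0
g′(0) = 1
g′′(0) = -1
g′′′(0) = 1
The Taylor polynomial is Σ g^(k)(0)/k! · u^k.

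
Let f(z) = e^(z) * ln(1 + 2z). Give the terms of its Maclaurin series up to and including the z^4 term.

Write out both Maclaurin series and multiply, keeping only the needed powers.
[z^0] = 0;  [z^1] = 2;  [z^2] = 0;  [z^3] = 5/3;  [z^4] = -2.

-2*z^4 + 5*z^3/3 + 2*z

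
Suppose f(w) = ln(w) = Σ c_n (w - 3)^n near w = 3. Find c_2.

c_2 = f′′(3)/2! = -1/18.

-1/18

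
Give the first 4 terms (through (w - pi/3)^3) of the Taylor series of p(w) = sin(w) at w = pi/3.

[(w - pi/3)^0] = sqrt(3)/2;  [(w - pi/3)^1] = 1/2;  [(w - pi/3)^2] = -sqrt(3)/4;  [(w - pi/3)^3] = -1/12.

-(w - pi/3)^3/12 - sqrt(3)*(w - pi/3)^2/4 + (w - pi/3)/2 + sqrt(3)/2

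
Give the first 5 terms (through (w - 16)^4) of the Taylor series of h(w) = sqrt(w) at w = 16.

-5*(w - 16)^4/2097152 + (w - 16)^3/16384 - (w - 16)^2/512 + (w - 16)/8 + 4

h(16) = 4
h′(16) = 1/8
h′′(16) = -1/256
h′′′(16) = 3/8192
h^(4)(16) = -15/262144
Then c_k = h^(k)(16)/k! gives each Taylor coefficient.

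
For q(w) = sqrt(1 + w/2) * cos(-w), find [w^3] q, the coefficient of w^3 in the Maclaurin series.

-15/128

Expand each factor separately, then convolve coefficients.
[w^0] = 1;  [w^1] = 1/4;  [w^2] = -17/32;  [w^3] = -15/128.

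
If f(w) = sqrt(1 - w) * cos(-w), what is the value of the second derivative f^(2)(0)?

-5/4

Expand each factor separately, then convolve coefficients.
The coefficient of w^2 in the expansion is -5/8, so f′′(0) = 2! * (-5/8) = -5/4.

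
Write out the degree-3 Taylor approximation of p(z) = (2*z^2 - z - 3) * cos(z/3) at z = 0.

z^3/18 + 13*z^2/6 - z - 3

Distribute the polynomial across the series and collect like powers.
[z^0] = -3;  [z^1] = -1;  [z^2] = 13/6;  [z^3] = 1/18.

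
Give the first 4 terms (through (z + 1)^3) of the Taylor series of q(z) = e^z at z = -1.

q(-1) = e^(-1)
q′(-1) = e^(-1)
q′′(-1) = e^(-1)
q′′′(-1) = e^(-1)
Dividing each by k! gives the coefficients c_0, ..., c_3.

(z + 1)^3*e^(-1)/6 + (z + 1)^2*e^(-1)/2 + (z + 1)*e^(-1) + e^(-1)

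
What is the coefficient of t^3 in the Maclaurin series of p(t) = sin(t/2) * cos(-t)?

Take the Cauchy product of the two expansions.
[t^0] = 0;  [t^1] = 1/2;  [t^2] = 0;  [t^3] = -13/48.
So c_3 = p′′′(0)/3! = -13/48.

-13/48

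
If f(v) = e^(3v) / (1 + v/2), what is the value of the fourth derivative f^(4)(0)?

Expand each factor separately, then convolve coefficients.
The coefficient of v^4 in the expansion is 31/16, so f^(4)(0) = 4! * (31/16) = 93/2.

93/2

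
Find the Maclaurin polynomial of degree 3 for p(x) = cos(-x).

p(0) = 1
p′(0) = 0
p′′(0) = -1
p′′′(0) = 0

1 - x^2/2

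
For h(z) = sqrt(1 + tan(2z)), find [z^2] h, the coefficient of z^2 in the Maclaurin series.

-1/2

Let u equal the inner series; expand the outer function in u and truncate.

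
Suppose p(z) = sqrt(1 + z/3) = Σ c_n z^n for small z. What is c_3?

p(0) = 1
p′(0) = 1/6
p′′(0) = -1/36
p′′′(0) = 1/72

1/432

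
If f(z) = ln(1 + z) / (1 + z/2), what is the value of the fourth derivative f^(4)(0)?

-16

Take the Cauchy product of the two expansions.
The coefficient of z^4 in the expansion is -2/3, so f^(4)(0) = 4! * (-2/3) = -16.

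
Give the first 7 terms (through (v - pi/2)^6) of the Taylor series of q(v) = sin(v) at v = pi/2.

-(v - pi/2)^6/720 + (v - pi/2)^4/24 - (v - pi/2)^2/2 + 1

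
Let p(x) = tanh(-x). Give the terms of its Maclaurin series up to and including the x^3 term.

x^3/3 - x

p(0) = 0
p′(0) = -1
p′′(0) = 0
p′′′(0) = 2
Dividing each by k! gives the coefficients c_0, ..., c_3.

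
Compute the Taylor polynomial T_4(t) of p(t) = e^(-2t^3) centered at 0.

1 - 2*t^3

[t^0] = 1;  [t^1] = 0;  [t^2] = 0;  [t^3] = -2;  [t^4] = 0.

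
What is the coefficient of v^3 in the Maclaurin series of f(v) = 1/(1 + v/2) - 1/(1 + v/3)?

-19/216

Expand each term separately and add.
So c_3 = f′′′(0)/3! = -19/216.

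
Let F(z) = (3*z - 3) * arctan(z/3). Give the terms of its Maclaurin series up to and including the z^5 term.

-z^5/405 - z^4/27 + z^3/27 + z^2 - z

Multiply each power in the prefactor through the base expansion.
F(0) = 0
F′(0) = -1
F′′(0) = 2
F′′′(0) = 2/9
F^(4)(0) = -8/9
F^(5)(0) = -8/27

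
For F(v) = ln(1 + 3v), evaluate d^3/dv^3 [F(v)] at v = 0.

From the series, [v^3] F = 9; multiply by 3! = 6 to get 54.

54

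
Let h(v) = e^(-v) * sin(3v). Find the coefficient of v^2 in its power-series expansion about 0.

-3

Write out both Maclaurin series and multiply, keeping only the needed powers.
So c_2 = h′′(0)/2! = -3.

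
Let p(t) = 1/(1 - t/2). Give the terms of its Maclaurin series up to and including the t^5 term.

t^5/32 + t^4/16 + t^3/8 + t^2/4 + t/2 + 1

Use the known series and substitute for the argument.
p(0) = 1
p′(0) = 1/2
p′′(0) = 1/2
p′′′(0) = 3/4
p^(4)(0) = 3/2
p^(5)(0) = 15/4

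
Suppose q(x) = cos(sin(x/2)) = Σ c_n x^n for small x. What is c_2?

-1/8

Compose series: expand the inner function first, then feed it into the outer expansion.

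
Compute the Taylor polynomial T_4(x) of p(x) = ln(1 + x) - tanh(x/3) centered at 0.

Add the two expansions coefficient-wise.
p(0) = 0
p′(0) = 2/3
p′′(0) = -1
p′′′(0) = 56/27
p^(4)(0) = -6

-x^4/4 + 28*x^3/81 - x^2/2 + 2*x/3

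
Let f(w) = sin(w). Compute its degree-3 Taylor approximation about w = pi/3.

-(w - pi/3)^3/12 - sqrt(3)*(w - pi/3)^2/4 + (w - pi/3)/2 + sqrt(3)/2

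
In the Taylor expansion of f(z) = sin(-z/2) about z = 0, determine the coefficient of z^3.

Compute the successive derivatives at the expansion point and divide by k!.

1/48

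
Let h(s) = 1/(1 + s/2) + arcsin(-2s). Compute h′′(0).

1/2

Expand each term separately and add.
The coefficient of s^2 in the expansion is 1/4, so h′′(0) = 2! * (1/4) = 1/2.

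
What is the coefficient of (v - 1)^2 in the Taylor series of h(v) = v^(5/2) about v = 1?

[(v - 1)^0] = 1;  [(v - 1)^1] = 5/2;  [(v - 1)^2] = 15/8.

15/8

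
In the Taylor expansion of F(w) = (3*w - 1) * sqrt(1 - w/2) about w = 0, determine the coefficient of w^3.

-11/128

Shift and add copies of the series according to the polynomial's terms.
F(0) = -1
F′(0) = 13/4
F′′(0) = -23/16
F′′′(0) = -33/64
So c_3 = F′′′(0)/3! = -11/128.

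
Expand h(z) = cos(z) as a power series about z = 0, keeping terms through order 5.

z^4/24 - z^2/2 + 1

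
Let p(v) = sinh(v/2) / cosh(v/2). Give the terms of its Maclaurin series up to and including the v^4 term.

-v^3/24 + v/2

Invert the denominator's series and multiply.
p(0) = 0
p′(0) = 1/2
p′′(0) = 0
p′′′(0) = -1/4
p^(4)(0) = 0
Then c_k = p^(k)(0)/k! gives each Taylor coefficient.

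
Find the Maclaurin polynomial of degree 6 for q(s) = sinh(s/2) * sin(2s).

611*s^6/5760 - 5*s^4/8 + s^2

Multiply the two series term by term and collect like powers.
q(0) = 0
q′(0) = 0
q′′(0) = 2
q′′′(0) = 0
q^(4)(0) = -15
q^(5)(0) = 0
q^(6)(0) = 611/8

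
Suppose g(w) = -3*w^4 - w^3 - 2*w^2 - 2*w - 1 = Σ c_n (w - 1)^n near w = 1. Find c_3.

Compute the successive derivatives at the expansion point and divide by k!.
g(1) = -9
g′(1) = -21
g′′(1) = -46
g′′′(1) = -78
So c_3 = g′′′(1)/3! = -13.

-13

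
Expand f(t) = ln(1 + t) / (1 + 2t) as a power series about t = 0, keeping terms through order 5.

661*t^5/30 - 131*t^4/12 + 16*t^3/3 - 5*t^2/2 + t

Take the Cauchy product of the two expansions.
f(0) = 0
f′(0) = 1
f′′(0) = -5
f′′′(0) = 32
f^(4)(0) = -262
f^(5)(0) = 2644
Dividing each by k! gives the coefficients c_0, ..., c_5.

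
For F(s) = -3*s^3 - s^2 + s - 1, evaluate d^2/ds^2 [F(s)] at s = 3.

-56

Differentiate repeatedly and evaluate at the center.
From the series, [(s - 3)^2] F = -28; multiply by 2! = 2 to get -56.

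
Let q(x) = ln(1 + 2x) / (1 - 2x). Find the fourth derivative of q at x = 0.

Expand each factor separately, then convolve coefficients.
The coefficient of x^4 in the expansion is 28/3, so q^(4)(0) = 4! * (28/3) = 224.

224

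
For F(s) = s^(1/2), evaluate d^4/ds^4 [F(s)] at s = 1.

The coefficient of (s - 1)^4 in the expansion is -5/128, so F^(4)(1) = 4! * (-5/128) = -15/16.

-15/16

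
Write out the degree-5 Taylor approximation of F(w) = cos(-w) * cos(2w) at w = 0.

Multiply the two series term by term and collect like powers.
F(0) = 1
F′(0) = 0
F′′(0) = -5
F′′′(0) = 0
F^(4)(0) = 41
F^(5)(0) = 0

41*w^4/24 - 5*w^2/2 + 1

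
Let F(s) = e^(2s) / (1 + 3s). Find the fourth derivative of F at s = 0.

1000

Write out both Maclaurin series and multiply, keeping only the needed powers.
The coefficient of s^4 in the expansion is 125/3, so F^(4)(0) = 4! * (125/3) = 1000.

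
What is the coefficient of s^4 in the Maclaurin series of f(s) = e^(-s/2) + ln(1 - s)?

-95/384

Add the two expansions coefficient-wise.
f(0) = 1
f′(0) = -3/2
f′′(0) = -3/4
f′′′(0) = -17/8
f^(4)(0) = -95/16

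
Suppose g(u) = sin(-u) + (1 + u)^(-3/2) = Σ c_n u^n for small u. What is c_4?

Add the two expansions coefficient-wise.
g(0) = 1
g′(0) = -5/2
g′′(0) = 15/4
g′′′(0) = -97/8
g^(4)(0) = 945/16
The Taylor polynomial is Σ g^(k)(0)/k! · u^k.

315/128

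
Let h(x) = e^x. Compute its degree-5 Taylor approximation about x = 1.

Differentiate repeatedly and evaluate at the center.
[(x - 1)^0] = e;  [(x - 1)^1] = e;  [(x - 1)^2] = e/2;  [(x - 1)^3] = e/6;  [(x - 1)^4] = e/24;  [(x - 1)^5] = e/120.

e*(x - 1)^5/120 + e*(x - 1)^4/24 + e*(x - 1)^3/6 + e*(x - 1)^2/2 + e*(x - 1) + e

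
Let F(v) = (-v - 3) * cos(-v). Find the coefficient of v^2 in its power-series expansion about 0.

3/2

Multiply each power in the prefactor through the base expansion.
So c_2 = F′′(0)/2! = 3/2.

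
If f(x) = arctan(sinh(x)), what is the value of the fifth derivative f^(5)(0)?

5

Substitute the inner expansion into the outer series and collect powers.
The coefficient of x^5 in the expansion is 1/24, so f^(5)(0) = 5! * (1/24) = 5.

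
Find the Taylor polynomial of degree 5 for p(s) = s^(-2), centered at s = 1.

[(s - 1)^0] = 1;  [(s - 1)^1] = -2;  [(s - 1)^2] = 3;  [(s - 1)^3] = -4;  [(s - 1)^4] = 5;  [(s - 1)^5] = -6.

-6*(s - 1)^5 + 5*(s - 1)^4 - 4*(s - 1)^3 + 3*(s - 1)^2 - 2*(s - 1) + 1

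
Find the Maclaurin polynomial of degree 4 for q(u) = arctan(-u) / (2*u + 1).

22*u^4/3 - 11*u^3/3 + 2*u^2 - u

Expand 1/(denominator) as a geometric series and multiply by the numerator's series.
q(0) = 0
q′(0) = -1
q′′(0) = 4
q′′′(0) = -22
q^(4)(0) = 176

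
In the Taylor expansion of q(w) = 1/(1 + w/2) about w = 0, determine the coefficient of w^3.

-1/8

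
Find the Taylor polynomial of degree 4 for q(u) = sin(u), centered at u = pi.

(u - pi)^3/6 - (u - pi)

Differentiate repeatedly and evaluate at the center.
q(pi) = 0
q′(pi) = -1
q′′(pi) = 0
q′′′(pi) = 1
q^(4)(pi) = 0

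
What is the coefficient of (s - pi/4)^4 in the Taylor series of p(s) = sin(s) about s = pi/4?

Apply the Taylor formula c_k = f^(k)(a)/k!.
p(pi/4) = sqrt(2)/2
p′(pi/4) = sqrt(2)/2
p′′(pi/4) = -sqrt(2)/2
p′′′(pi/4) = -sqrt(2)/2
p^(4)(pi/4) = sqrt(2)/2

sqrt(2)/48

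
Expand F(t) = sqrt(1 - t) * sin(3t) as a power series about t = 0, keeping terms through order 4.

33*t^4/16 - 39*t^3/8 - 3*t^2/2 + 3*t

Multiply the two series term by term and collect like powers.
[t^0] = 0;  [t^1] = 3;  [t^2] = -3/2;  [t^3] = -39/8;  [t^4] = 33/16.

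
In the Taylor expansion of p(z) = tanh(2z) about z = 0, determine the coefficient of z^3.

-8/3

c_3 = p′′′(0)/3! = -8/3.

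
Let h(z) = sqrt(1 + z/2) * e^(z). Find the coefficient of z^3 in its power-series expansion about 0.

Multiply the two series term by term and collect like powers.
So c_3 = h′′′(0)/3! = 103/384.

103/384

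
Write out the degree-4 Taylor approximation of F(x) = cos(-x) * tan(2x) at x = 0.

5*x^3/3 + 2*x

Take the Cauchy product of the two expansions.
F(0) = 0
F′(0) = 2
F′′(0) = 0
F′′′(0) = 10
F^(4)(0) = 0
Dividing each by k! gives the coefficients c_0, ..., c_4.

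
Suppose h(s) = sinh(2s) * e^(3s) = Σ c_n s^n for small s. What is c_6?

217/20

Multiply the two series term by term and collect like powers.
[s^0] = 0;  [s^1] = 2;  [s^2] = 6;  [s^3] = 31/3;  [s^4] = 13;  [s^5] = 781/60;  [s^6] = 217/20.
So c_6 = h^(6)(0)/6! = 217/20.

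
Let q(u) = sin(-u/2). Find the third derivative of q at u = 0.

The coefficient of u^3 in the expansion is 1/48, so q′′′(0) = 3! * (1/48) = 1/8.

1/8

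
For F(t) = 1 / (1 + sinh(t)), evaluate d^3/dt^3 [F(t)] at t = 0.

-7

Expand as Σ (-1)^k u^k with u equal to the inner function's series.
From the series, [t^3] F = -7/6; multiply by 3! = 6 to get -7.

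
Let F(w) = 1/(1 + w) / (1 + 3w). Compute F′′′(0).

-240

Take the Cauchy product of the two expansions.
From the series, [w^3] F = -40; multiply by 3! = 6 to get -240.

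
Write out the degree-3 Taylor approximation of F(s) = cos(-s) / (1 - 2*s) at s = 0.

7*s^3 + 7*s^2/2 + 2*s + 1

Expand 1/(denominator) as a geometric series and multiply by the numerator's series.
F(0) = 1
F′(0) = 2
F′′(0) = 7
F′′′(0) = 42
The Taylor polynomial is Σ F^(k)(0)/k! · s^k.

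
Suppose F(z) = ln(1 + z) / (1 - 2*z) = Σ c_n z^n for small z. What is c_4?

77/12

Use 1/(1 - r) = Σ r^k on the denominator, then take the Cauchy product.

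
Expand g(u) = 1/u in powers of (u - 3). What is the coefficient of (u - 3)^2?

1/27

g(3) = 1/3
g′(3) = -1/9
g′′(3) = 2/27
So c_2 = g′′(3)/2! = 1/27.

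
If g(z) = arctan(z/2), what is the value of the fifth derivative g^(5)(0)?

Apply the Taylor formula c_k = f^(k)(a)/k!.
The coefficient of z^5 in the expansion is 1/160, so g^(5)(0) = 5! * (1/160) = 3/4.

3/4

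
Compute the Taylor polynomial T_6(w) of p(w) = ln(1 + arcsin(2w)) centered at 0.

Let u equal the inner series; expand the outer function in u and truncate.
[w^0] = 0;  [w^1] = 2;  [w^2] = -2;  [w^3] = 4;  [w^4] = -20/3;  [w^5] = 212/15;  [w^6] = -1216/45.

-1216*w^6/45 + 212*w^5/15 - 20*w^4/3 + 4*w^3 - 2*w^2 + 2*w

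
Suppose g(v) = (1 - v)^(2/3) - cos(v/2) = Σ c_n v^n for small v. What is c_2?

Add the two expansions coefficient-wise.
g(0) = 0
g′(0) = -2/3
g′′(0) = 1/36
Then c_k = g^(k)(0)/k! gives each Taylor coefficient.

1/72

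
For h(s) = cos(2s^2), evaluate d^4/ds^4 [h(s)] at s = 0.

-48

From the series, [s^4] h = -2; multiply by 4! = 24 to get -48.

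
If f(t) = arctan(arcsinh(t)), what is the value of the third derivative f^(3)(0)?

Plug the Maclaurin series of the inner function into that of the outer and collect terms.
The coefficient of t^3 in the expansion is -1/2, so f′′′(0) = 3! * (-1/2) = -3.

-3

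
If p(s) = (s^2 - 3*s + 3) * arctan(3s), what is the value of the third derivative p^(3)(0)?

Shift and add copies of the series according to the polynomial's terms.
The coefficient of s^3 in the expansion is -24, so p′′′(0) = 3! * (-24) = -144.

-144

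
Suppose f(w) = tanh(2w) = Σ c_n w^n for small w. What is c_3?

-8/3

Differentiate repeatedly and evaluate at the center.
f(0) = 0
f′(0) = 2
f′′(0) = 0
f′′′(0) = -16
The Taylor polynomial is Σ f^(k)(0)/k! · w^k.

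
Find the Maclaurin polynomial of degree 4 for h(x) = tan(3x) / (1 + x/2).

-39*x^4/8 + 39*x^3/4 - 3*x^2/2 + 3*x

Expand each factor separately, then convolve coefficients.
[x^0] = 0;  [x^1] = 3;  [x^2] = -3/2;  [x^3] = 39/4;  [x^4] = -39/8.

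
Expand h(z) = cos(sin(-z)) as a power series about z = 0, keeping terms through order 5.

5*z^4/24 - z^2/2 + 1

Substitute the inner expansion into the outer series and collect powers.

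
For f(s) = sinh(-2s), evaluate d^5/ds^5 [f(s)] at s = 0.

Use the known series and substitute for the argument.
The coefficient of s^5 in the expansion is -4/15, so f^(5)(0) = 5! * (-4/15) = -32.

-32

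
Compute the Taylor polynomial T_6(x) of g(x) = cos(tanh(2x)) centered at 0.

Substitute the inner expansion into the outer series and collect powers.
[x^0] = 1;  [x^1] = 0;  [x^2] = -2;  [x^3] = 0;  [x^4] = 6;  [x^5] = 0;  [x^6] = -236/15.

-236*x^6/15 + 6*x^4 - 2*x^2 + 1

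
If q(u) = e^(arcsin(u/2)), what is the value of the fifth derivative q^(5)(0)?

5/8

Plug the Maclaurin series of the inner function into that of the outer and collect terms.
The coefficient of u^5 in the expansion is 1/192, so q^(5)(0) = 5! * (1/192) = 5/8.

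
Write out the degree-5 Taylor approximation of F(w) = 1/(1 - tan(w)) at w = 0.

32*w^5/15 + 5*w^4/3 + 4*w^3/3 + w^2 + w + 1

Plug the Maclaurin series of the inner function into that of the outer and collect terms.
F(0) = 1
F′(0) = 1
F′′(0) = 2
F′′′(0) = 8
F^(4)(0) = 40
F^(5)(0) = 256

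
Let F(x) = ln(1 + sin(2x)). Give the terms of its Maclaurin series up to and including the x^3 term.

4*x^3/3 - 2*x^2 + 2*x

Plug the Maclaurin series of the inner function into that of the outer and collect terms.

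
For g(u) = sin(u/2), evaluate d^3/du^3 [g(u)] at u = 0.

-1/8

The coefficient of u^3 in the expansion is -1/48, so g′′′(0) = 3! * (-1/48) = -1/8.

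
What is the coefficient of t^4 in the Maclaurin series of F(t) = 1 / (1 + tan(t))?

Write 1/(1+u) = 1 - u + u^2 - u^3 + ... and substitute the series for u.
F(0) = 1
F′(0) = -1
F′′(0) = 2
F′′′(0) = -8
F^(4)(0) = 40
So c_4 = F^(4)(0)/4! = 5/3.

5/3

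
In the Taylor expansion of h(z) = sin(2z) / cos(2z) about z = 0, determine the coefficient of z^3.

8/3

Invert the denominator's series and multiply.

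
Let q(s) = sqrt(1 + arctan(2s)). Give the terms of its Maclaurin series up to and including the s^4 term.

Compose series: expand the inner function first, then feed it into the outer expansion.
q(0) = 1
q′(0) = 1
q′′(0) = -1
q′′′(0) = -5
q^(4)(0) = 17
Then c_k = q^(k)(0)/k! gives each Taylor coefficient.

17*s^4/24 - 5*s^3/6 - s^2/2 + s + 1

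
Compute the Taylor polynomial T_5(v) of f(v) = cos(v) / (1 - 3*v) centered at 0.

Expand 1/(denominator) as a geometric series and multiply by the numerator's series.
[v^0] = 1;  [v^1] = 3;  [v^2] = 17/2;  [v^3] = 51/2;  [v^4] = 1837/24;  [v^5] = 1837/8.

1837*v^5/8 + 1837*v^4/24 + 51*v^3/2 + 17*v^2/2 + 3*v + 1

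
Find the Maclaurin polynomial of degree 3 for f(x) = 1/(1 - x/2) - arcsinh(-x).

Combine the two series term by term.
f(0) = 1
f′(0) = 3/2
f′′(0) = 1/2
f′′′(0) = -1/4

-x^3/24 + x^2/4 + 3*x/2 + 1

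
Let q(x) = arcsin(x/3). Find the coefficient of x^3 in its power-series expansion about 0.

1/162

Differentiate repeatedly and evaluate at the center.
So c_3 = q′′′(0)/3! = 1/162.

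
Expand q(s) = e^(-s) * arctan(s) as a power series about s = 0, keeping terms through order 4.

Multiply the two series term by term and collect like powers.
[s^0] = 0;  [s^1] = 1;  [s^2] = -1;  [s^3] = 1/6;  [s^4] = 1/6.

s^4/6 + s^3/6 - s^2 + s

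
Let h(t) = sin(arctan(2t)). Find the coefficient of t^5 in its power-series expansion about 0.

12

Substitute the inner expansion into the outer series and collect powers.
h(0) = 0
h′(0) = 2
h′′(0) = 0
h′′′(0) = -24
h^(4)(0) = 0
h^(5)(0) = 1440
Dividing each by k! gives the coefficients c_0, ..., c_5.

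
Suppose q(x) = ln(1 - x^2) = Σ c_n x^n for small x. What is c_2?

c_2 = q′′(0)/2! = -1.

-1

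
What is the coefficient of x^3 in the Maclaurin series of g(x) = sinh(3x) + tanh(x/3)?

727/162

Expand each term separately and add.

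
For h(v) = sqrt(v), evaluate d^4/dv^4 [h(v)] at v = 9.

-5/11664

Differentiate repeatedly and evaluate at the center.
From the series, [(v - 9)^4] h = -5/279936; multiply by 4! = 24 to get -5/11664.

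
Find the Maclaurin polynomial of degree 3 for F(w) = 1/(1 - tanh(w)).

Let u equal the inner series; expand the outer function in u and truncate.

2*w^3/3 + w^2 + w + 1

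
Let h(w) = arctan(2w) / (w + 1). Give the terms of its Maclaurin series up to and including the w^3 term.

Expand 1/(denominator) as a geometric series and multiply by the numerator's series.
h(0) = 0
h′(0) = 2
h′′(0) = -4
h′′′(0) = -4
The Taylor polynomial is Σ h^(k)(0)/k! · w^k.

-2*w^3/3 - 2*w^2 + 2*w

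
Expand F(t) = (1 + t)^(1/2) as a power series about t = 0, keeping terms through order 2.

-t^2/8 + t/2 + 1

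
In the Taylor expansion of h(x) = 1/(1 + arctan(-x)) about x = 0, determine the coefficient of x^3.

2/3

Substitute the inner expansion into the outer series and collect powers.
h(0) = 1
h′(0) = 1
h′′(0) = 2
h′′′(0) = 4
Dividing each by k! gives the coefficients c_0, ..., c_3.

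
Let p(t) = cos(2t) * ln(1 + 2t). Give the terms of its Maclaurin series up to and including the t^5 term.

12*t^5/5 - 4*t^3/3 - 2*t^2 + 2*t

Write out both Maclaurin series and multiply, keeping only the needed powers.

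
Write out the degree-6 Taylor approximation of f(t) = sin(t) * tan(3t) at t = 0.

Multiply the two series term by term and collect like powers.
f(0) = 0
f′(0) = 0
f′′(0) = 6
f′′′(0) = 0
f^(4)(0) = 204
f^(5)(0) = 0
f^(6)(0) = 22266
Dividing each by k! gives the coefficients c_0, ..., c_6.

1237*t^6/40 + 17*t^4/2 + 3*t^2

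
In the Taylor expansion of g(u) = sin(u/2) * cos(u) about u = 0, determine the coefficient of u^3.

Expand each factor separately, then convolve coefficients.
g(0) = 0
g′(0) = 1/2
g′′(0) = 0
g′′′(0) = -13/8
The Taylor polynomial is Σ g^(k)(0)/k! · u^k.

-13/48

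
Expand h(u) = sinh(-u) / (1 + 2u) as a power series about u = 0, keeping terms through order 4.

25*u^4/3 - 25*u^3/6 + 2*u^2 - u

Multiply the two series term by term and collect like powers.
h(0) = 0
h′(0) = -1
h′′(0) = 4
h′′′(0) = -25
h^(4)(0) = 200
The Taylor polynomial is Σ h^(k)(0)/k! · u^k.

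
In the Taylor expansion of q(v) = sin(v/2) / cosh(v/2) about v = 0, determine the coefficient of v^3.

-1/12

Write the quotient as an unknown series and match coefficients against numerator = denominator · series.
So c_3 = q′′′(0)/3! = -1/12.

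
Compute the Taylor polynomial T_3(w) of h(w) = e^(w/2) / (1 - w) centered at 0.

Expand each factor separately, then convolve coefficients.
h(0) = 1
h′(0) = 3/2
h′′(0) = 13/4
h′′′(0) = 79/8

79*w^3/48 + 13*w^2/8 + 3*w/2 + 1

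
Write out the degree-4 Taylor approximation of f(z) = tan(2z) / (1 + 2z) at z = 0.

Write out both Maclaurin series and multiply, keeping only the needed powers.
[z^0] = 0;  [z^1] = 2;  [z^2] = -4;  [z^3] = 32/3;  [z^4] = -64/3.

-64*z^4/3 + 32*z^3/3 - 4*z^2 + 2*z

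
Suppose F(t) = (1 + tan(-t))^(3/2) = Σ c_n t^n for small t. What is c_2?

3/8

Compose series: expand the inner function first, then feed it into the outer expansion.
F(0) = 1
F′(0) = -3/2
F′′(0) = 3/4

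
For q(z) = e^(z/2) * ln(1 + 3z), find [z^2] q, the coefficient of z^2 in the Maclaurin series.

Multiply the two series term by term and collect like powers.
q(0) = 0
q′(0) = 3
q′′(0) = -6
So c_2 = q′′(0)/2! = -3.

-3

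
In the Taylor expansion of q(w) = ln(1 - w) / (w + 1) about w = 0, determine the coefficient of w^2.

Use 1/(1 - r) = Σ r^k on the denominator, then take the Cauchy product.
[w^0] = 0;  [w^1] = -1;  [w^2] = 1/2.
So c_2 = q′′(0)/2! = 1/2.

1/2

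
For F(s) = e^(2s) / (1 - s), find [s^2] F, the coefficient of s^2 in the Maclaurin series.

5

Take the Cauchy product of the two expansions.
F(0) = 1
F′(0) = 3
F′′(0) = 10
Dividing each by k! gives the coefficients c_0, ..., c_2.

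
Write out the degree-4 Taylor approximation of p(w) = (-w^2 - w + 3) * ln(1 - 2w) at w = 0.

-22*w^4/3 - 4*w^3 - 4*w^2 - 6*w

Multiply each power in the prefactor through the base expansion.
p(0) = 0
p′(0) = -6
p′′(0) = -8
p′′′(0) = -24
p^(4)(0) = -176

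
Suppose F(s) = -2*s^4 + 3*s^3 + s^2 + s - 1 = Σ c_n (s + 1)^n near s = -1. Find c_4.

-2

[(s + 1)^0] = -6;  [(s + 1)^1] = 16;  [(s + 1)^2] = -20;  [(s + 1)^3] = 11;  [(s + 1)^4] = -2.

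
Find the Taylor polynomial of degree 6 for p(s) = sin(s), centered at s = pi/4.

-sqrt(2)*(s - pi/4)^6/1440 + sqrt(2)*(s - pi/4)^5/240 + sqrt(2)*(s - pi/4)^4/48 - sqrt(2)*(s - pi/4)^3/12 - sqrt(2)*(s - pi/4)^2/4 + sqrt(2)*(s - pi/4)/2 + sqrt(2)/2

[(s - pi/4)^0] = sqrt(2)/2;  [(s - pi/4)^1] = sqrt(2)/2;  [(s - pi/4)^2] = -sqrt(2)/4;  [(s - pi/4)^3] = -sqrt(2)/12;  [(s - pi/4)^4] = sqrt(2)/48;  [(s - pi/4)^5] = sqrt(2)/240;  [(s - pi/4)^6] = -sqrt(2)/1440.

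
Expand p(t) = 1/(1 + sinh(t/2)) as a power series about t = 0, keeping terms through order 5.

-181*t^5/3840 + t^4/12 - 7*t^3/48 + t^2/4 - t/2 + 1

Let u equal the inner series; expand the outer function in u and truncate.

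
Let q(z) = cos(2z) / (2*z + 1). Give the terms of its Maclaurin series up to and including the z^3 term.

-4*z^3 + 2*z^2 - 2*z + 1

Use 1/(1 - r) = Σ r^k on the denominator, then take the Cauchy product.
q(0) = 1
q′(0) = -2
q′′(0) = 4
q′′′(0) = -24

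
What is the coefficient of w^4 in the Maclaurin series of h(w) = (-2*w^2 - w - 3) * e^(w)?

Distribute the polynomial across the series and collect like powers.
h(0) = -3
h′(0) = -4
h′′(0) = -9
h′′′(0) = -18
h^(4)(0) = -31

-31/24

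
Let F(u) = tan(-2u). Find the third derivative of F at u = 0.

Differentiate repeatedly and evaluate at the center.
The coefficient of u^3 in the expansion is -8/3, so F′′′(0) = 3! * (-8/3) = -16.

-16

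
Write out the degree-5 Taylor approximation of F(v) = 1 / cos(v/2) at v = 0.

5*v^4/384 + v^2/8 + 1

Write the quotient as an unknown series and match coefficients against numerator = denominator · series.
F(0) = 1
F′(0) = 0
F′′(0) = 1/4
F′′′(0) = 0
F^(4)(0) = 5/16
F^(5)(0) = 0
Dividing each by k! gives the coefficients c_0, ..., c_5.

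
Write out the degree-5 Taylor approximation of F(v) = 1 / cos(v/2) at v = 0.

5*v^4/384 + v^2/8 + 1

Invert the denominator's series and multiply.
F(0) = 1
F′(0) = 0
F′′(0) = 1/4
F′′′(0) = 0
F^(4)(0) = 5/16
F^(5)(0) = 0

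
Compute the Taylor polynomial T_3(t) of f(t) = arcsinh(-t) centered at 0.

t^3/6 - t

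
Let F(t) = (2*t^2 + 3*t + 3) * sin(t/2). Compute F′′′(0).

45/8

Shift and add copies of the series according to the polynomial's terms.
The coefficient of t^3 in the expansion is 15/16, so F′′′(0) = 3! * (15/16) = 45/8.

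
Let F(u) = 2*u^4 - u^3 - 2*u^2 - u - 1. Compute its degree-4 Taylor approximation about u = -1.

2*(u + 1)^4 - 9*(u + 1)^3 + 13*(u + 1)^2 - 8*(u + 1) + 1

F(-1) = 1
F′(-1) = -8
F′′(-1) = 26
F′′′(-1) = -54
F^(4)(-1) = 48
The Taylor polynomial is Σ F^(k)(-1)/k! · (u + 1)^k.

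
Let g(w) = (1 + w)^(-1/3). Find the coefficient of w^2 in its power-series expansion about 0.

2/9

g(0) = 1
g′(0) = -1/3
g′′(0) = 4/9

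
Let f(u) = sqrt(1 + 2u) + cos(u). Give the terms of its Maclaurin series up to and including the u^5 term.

7*u^5/8 - 7*u^4/12 + u^3/2 - u^2 + u + 2

Combine the two series term by term.
f(0) = 2
f′(0) = 1
f′′(0) = -2
f′′′(0) = 3
f^(4)(0) = -14
f^(5)(0) = 105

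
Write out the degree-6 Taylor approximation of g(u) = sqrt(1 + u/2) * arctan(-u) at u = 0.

Expand each factor separately, then convolve coefficients.
[u^0] = 0;  [u^1] = -1;  [u^2] = -1/4;  [u^3] = 35/96;  [u^4] = 29/384;  [u^5] = -6389/30720;  [u^6] = -5929/122880.

-5929*u^6/122880 - 6389*u^5/30720 + 29*u^4/384 + 35*u^3/96 - u^2/4 - u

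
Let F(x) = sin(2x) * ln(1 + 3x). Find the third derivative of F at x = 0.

-54

Write out both Maclaurin series and multiply, keeping only the needed powers.
The coefficient of x^3 in the expansion is -9, so F′′′(0) = 3! * (-9) = -54.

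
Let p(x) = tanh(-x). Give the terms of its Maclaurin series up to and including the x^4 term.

x^3/3 - x

[x^0] = 0;  [x^1] = -1;  [x^2] = 0;  [x^3] = 1/3;  [x^4] = 0.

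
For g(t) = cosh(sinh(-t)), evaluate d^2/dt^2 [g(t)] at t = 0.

Plug the Maclaurin series of the inner function into that of the outer and collect terms.
The coefficient of t^2 in the expansion is 1/2, so g′′(0) = 2! * (1/2) = 1.

1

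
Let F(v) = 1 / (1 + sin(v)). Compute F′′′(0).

-5

Use the geometric series for the reciprocal, then substitute.
The coefficient of v^3 in the expansion is -5/6, so F′′′(0) = 3! * (-5/6) = -5.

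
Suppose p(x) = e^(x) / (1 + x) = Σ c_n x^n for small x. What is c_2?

Write out both Maclaurin series and multiply, keeping only the needed powers.
p(0) = 1
p′(0) = 0
p′′(0) = 1
Then c_k = p^(k)(0)/k! gives each Taylor coefficient.

1/2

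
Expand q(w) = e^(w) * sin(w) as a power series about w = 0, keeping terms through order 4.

Expand each factor separately, then convolve coefficients.
q(0) = 0
q′(0) = 1
q′′(0) = 2
q′′′(0) = 2
q^(4)(0) = 0

w^3/3 + w^2 + w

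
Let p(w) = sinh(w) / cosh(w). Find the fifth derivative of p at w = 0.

Write the quotient as an unknown series and match coefficients against numerator = denominator · series.
From the series, [w^5] p = 2/15; multiply by 5! = 120 to get 16.

16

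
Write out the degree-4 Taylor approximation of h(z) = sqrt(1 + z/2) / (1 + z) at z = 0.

1451*z^4/2048 - 91*z^3/128 + 23*z^2/32 - 3*z/4 + 1

Expand each factor separately, then convolve coefficients.
[z^0] = 1;  [z^1] = -3/4;  [z^2] = 23/32;  [z^3] = -91/128;  [z^4] = 1451/2048.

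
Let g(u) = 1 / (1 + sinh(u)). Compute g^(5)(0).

Expand as Σ (-1)^k u^k with u equal to the inner function's series.
From the series, [u^5] g = -181/120; multiply by 5! = 120 to get -181.

-181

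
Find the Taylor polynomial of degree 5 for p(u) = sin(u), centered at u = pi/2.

p(pi/2) = 1
p′(pi/2) = 0
p′′(pi/2) = -1
p′′′(pi/2) = 0
p^(4)(pi/2) = 1
p^(5)(pi/2) = 0

(u - pi/2)^4/24 - (u - pi/2)^2/2 + 1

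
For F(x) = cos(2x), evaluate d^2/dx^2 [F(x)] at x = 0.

-4

Use the known series and substitute for the argument.
The coefficient of x^2 in the expansion is -2, so F′′(0) = 2! * (-2) = -4.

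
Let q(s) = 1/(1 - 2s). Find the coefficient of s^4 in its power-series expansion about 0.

Differentiate repeatedly and evaluate at the center.
q(0) = 1
q′(0) = 2
q′′(0) = 8
q′′′(0) = 48
q^(4)(0) = 384
So c_4 = q^(4)(0)/4! = 16.

16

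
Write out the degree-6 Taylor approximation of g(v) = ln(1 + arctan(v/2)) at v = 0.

-v^6/720 + v^5/480 + v^4/192 - v^2/8 + v/2

Let u equal the inner series; expand the outer function in u and truncate.
g(0) = 0
g′(0) = 1/2
g′′(0) = -1/4
g′′′(0) = 0
g^(4)(0) = 1/8
g^(5)(0) = 1/4
g^(6)(0) = -1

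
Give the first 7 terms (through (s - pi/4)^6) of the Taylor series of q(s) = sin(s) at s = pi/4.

q(pi/4) = sqrt(2)/2
q′(pi/4) = sqrt(2)/2
q′′(pi/4) = -sqrt(2)/2
q′′′(pi/4) = -sqrt(2)/2
q^(4)(pi/4) = sqrt(2)/2
q^(5)(pi/4) = sqrt(2)/2
q^(6)(pi/4) = -sqrt(2)/2
Then c_k = q^(k)(pi/4)/k! gives each Taylor coefficient.

-sqrt(2)*(s - pi/4)^6/1440 + sqrt(2)*(s - pi/4)^5/240 + sqrt(2)*(s - pi/4)^4/48 - sqrt(2)*(s - pi/4)^3/12 - sqrt(2)*(s - pi/4)^2/4 + sqrt(2)*(s - pi/4)/2 + sqrt(2)/2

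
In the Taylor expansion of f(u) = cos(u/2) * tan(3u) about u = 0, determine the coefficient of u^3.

69/8

Take the Cauchy product of the two expansions.
f(0) = 0
f′(0) = 3
f′′(0) = 0
f′′′(0) = 207/4
So c_3 = f′′′(0)/3! = 69/8.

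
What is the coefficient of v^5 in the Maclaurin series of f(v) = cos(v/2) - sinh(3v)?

Combine the two series term by term.
f(0) = 1
f′(0) = -3
f′′(0) = -1/4
f′′′(0) = -27
f^(4)(0) = 1/16
f^(5)(0) = -243
So c_5 = f^(5)(0)/5! = -81/40.

-81/40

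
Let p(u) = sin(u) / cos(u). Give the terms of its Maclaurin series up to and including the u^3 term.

Divide the numerator series by the denominator series (power-series long division).
[u^0] = 0;  [u^1] = 1;  [u^2] = 0;  [u^3] = 1/3.

u^3/3 + u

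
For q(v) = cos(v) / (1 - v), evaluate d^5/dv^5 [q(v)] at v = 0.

Expand each factor separately, then convolve coefficients.
From the series, [v^5] q = 13/24; multiply by 5! = 120 to get 65.

65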